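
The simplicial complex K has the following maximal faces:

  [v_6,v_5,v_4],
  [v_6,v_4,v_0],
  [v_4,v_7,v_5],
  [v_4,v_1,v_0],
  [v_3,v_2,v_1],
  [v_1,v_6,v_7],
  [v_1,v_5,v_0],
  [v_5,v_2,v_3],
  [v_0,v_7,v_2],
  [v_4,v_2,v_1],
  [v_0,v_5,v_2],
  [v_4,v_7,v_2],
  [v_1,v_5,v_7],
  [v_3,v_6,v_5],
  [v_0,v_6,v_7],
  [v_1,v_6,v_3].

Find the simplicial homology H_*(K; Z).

Fix the vertex order v_0 < v_1 < v_2 < v_3 < v_4 < v_5 < v_6 < v_7 and write every simplex with vertices in increasing order. Then dim K = 2 and the simplices of K are:

  0-simplices (8): [v_0], [v_1], [v_2], [v_3], [v_4], [v_5], [v_6], [v_7]
  1-simplices (24): (24 of them)
  2-simplices (16): (16 of them)

Hence C_0 ≅ Z^8, C_1 ≅ Z^24, C_2 ≅ Z^16.

∂_1: C_1 → C_0 maps an edge to its endpoints' difference, ∂[p,q] = q − p.
As a 8×24 matrix over Z this has rank 7, with invariant factors (1,1,1,1,1,1,1).

The boundary map ∂_2: C_2 → C_1 maps a triangle to the signed sum of its edges. For instance
  ∂[v_0,v_2,v_5] = [v_2,v_5] − [v_0,v_5] + [v_0,v_2],
  ∂[v_1,v_3,v_6] = [v_3,v_6] − [v_1,v_6] + [v_1,v_3].
The resulting 24×16 matrix has rank 15, and its Smith normal form has invariant factors (1,1,1,1,1,1,1,1,1,1,1,1,1,1,1).

Now H_k = ker ∂_k / im ∂_{k+1}, so:

  H_0: rank C_0 − rank ∂_1 = 8 − 7 = 1, and the invariant factors of ∂_1 are all 1, so H_0 ≅ Z.
  H_1: rank ker ∂_1 − rank ∂_2 = (24 − 7) − 15 = 2, and the invariant factors of ∂_2 are all 1, so H_1 ≅ Z^2.
  H_2: rank ker ∂_2 − rank ∂_3 = (16 − 15) − 0 = 1, and there is no ∂_3, so H_2 ≅ Z.

H_0 ≅ Z,  H_1 ≅ Z^2,  H_2 ≅ Z.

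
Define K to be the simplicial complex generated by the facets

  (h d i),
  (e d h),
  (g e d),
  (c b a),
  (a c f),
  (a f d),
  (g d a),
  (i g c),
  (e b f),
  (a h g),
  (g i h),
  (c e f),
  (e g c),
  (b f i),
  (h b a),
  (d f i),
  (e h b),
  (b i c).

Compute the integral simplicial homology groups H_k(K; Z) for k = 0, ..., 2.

We work with the vertex ordering a < b < c < d < e < f < g < h < i. The simplices of K, each written with vertices in increasing order, are:

  0-simplices (9): a, b, c, d, e, f, g, h, i
  1-simplices (27): ab, ac, ad, af, ag, ah, bc, be, bf, bh, bi, ce, cf, cg, ci, de, df, dg, dh, di, ef, eg, eh, fi, gh, gi, hi
  2-simplices (18): abc, abh, acf, adf, adg, agh, bci, bef, beh, bfi, cef, ceg, cgi, deg, deh, dfi, dhi, ghi

Hence C_0 ≅ Z^9, C_1 ≅ Z^27, C_2 ≅ Z^18.

Boundary ∂_1: C_1 → C_0 maps an edge to its endpoints' difference, ∂[p,q] = q − p.
The resulting 9×27 matrix has rank 8, and its Smith normal form has invariant factors (1,1,1,1,1,1,1,1).

The boundary map ∂_2: C_2 → C_1 acts by ∂[p,q,r] = [q,r] − [p,r] + [p,q]. For instance
  ∂adg = dg − ag + ad,
  ∂beh = eh − bh + be.
The 27×18 boundary matrix has rank 18 and Smith normal form diag(1,1,1,1,1,1,1,1,1,1,1,1,1,1,1,1,1,2).

Reading off H_k = ker ∂_k / im ∂_{k+1}:

  H_0: rank C_0 − rank ∂_1 = 9 − 8 = 1, and the invariant factors of ∂_1 are all 1, so H_0 = Z.
  H_1: rank ker ∂_1 − rank ∂_2 = (27 − 8) − 18 = 1, and ∂_2 has invariant factor 2 > 1, so H_1 = Z ⊕ Z/2.
  H_2: rank ker ∂_2 − rank ∂_3 = (18 − 18) − 0 = 0, and there is no ∂_3, so H_2 = 0.

H_0 ≅ Z,  H_1 ≅ Z ⊕ Z/2,  H_2 = 0.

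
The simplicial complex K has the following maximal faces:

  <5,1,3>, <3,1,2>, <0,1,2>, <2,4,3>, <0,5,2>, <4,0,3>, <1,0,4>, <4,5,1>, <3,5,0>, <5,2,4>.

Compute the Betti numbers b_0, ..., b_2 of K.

b_0 = 1, b_1 = 0, b_2 = 0.

Fix the vertex order 0 < 1 < 2 < 3 < 4 < 5 and write every simplex with vertices in increasing order. Then dim K = 2 and the simplices of K are:

  0-simplices (6): [0], [1], [2], [3], [4], [5]
  1-simplices (15): [0,1], [0,2], [0,3], [0,4], [0,5], [1,2], [1,3], [1,4], [1,5], [2,3], [2,4], [2,5], [3,4], [3,5], [4,5]
  2-simplices (10): [0,1,2], [0,1,4], [0,2,5], [0,3,4], [0,3,5], [1,2,3], [1,3,5], [1,4,5], [2,3,4], [2,4,5]

so the chain groups are C_0 ≅ Z^6, C_1 ≅ Z^15, C_2 ≅ Z^10.

Boundary ∂_1: C_1 → C_0 is given by ∂[p,q] = [q] − [p]. For instance
  ∂[1,4] = [4] − [1].
As a 6×15 matrix over Z this has rank 5, with invariant factors (1,1,1,1,1).

∂_2: C_2 → C_1 acts by ∂[p,q,r] = [q,r] − [p,r] + [p,q]. For instance
  ∂[0,3,4] = [3,4] − [0,4] + [0,3],
  ∂[0,1,4] = [1,4] − [0,4] + [0,1].
This gives a 15×10 integer matrix of rank 10; reducing to Smith normal form yields diagonal entries (1,1,1,1,1,1,1,1,1,2).

Reading off H_k = ker ∂_k / im ∂_{k+1}:

  H_0: rank C_0 − rank ∂_1 = 6 − 5 = 1, and the invariant factors of ∂_1 are all 1, so H_0 ≅ Z.
  H_1: rank ker ∂_1 − rank ∂_2 = (15 − 5) − 10 = 0, and ∂_2 has invariant factor 2 > 1, so H_1 ≅ Z/2.
  H_2: rank ker ∂_2 − rank ∂_3 = (10 − 10) − 0 = 0, and there is no ∂_3, so H_2 ≅ 0.

Hence the Betti numbers are b_0 = 1, b_1 = 0, b_2 = 0.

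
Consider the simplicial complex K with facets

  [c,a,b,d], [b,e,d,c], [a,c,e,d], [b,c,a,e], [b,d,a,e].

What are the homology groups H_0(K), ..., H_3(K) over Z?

H_0 ≅ Z,  H_1 = 0,  H_2 = 0,  H_3 ≅ Z.

Order the vertices as a < b < c < d < e. Listing each simplex with vertices in this order, K has dimension 3 with simplices:

  0-simplices (5): a, b, c, d, e
  1-simplices (10): ab, ac, ad, ae, bc, bd, be, cd, ce, de
  2-simplices (10): abc, abd, abe, acd, ace, ade, bcd, bce, bde, cde
  3-simplices (5): abcd, abce, abde, acde, bcde

Hence C_0 ≅ Z^5, C_1 ≅ Z^10, C_2 ≅ Z^10, C_3 ≅ Z^5.

The boundary map ∂_1: C_1 → C_0 sends each edge [p,q] (with p < q) to q − p. For instance
  ∂de = e − d.
This gives a 5×10 integer matrix of rank 4; reducing to Smith normal form yields diagonal entries (1,1,1,1).

The boundary map ∂_2: C_2 → C_1 acts by ∂[p,q,r] = [q,r] − [p,r] + [p,q]. For instance
  ∂bce = ce − be + bc,
  ∂acd = cd − ad + ac.
As a 10×10 matrix over Z this has rank 6, with invariant factors (1,1,1,1,1,1).

The boundary map ∂_3: C_3 → C_2 sends each 3-simplex σ to the alternating sum Σ_i (−1)^i (σ with its i-th vertex removed). For instance
  ∂bcde = cde − bde + bce − bcd,
  ∂abde = bde − ade + abe − abd.
The 10×5 boundary matrix has rank 4 and Smith normal form diag(1,1,1,1).

Computing H_k = (kernel of ∂_k) / (image of ∂_{k+1}):

  H_0: rank C_0 − rank ∂_1 = 5 − 4 = 1, and the invariant factors of ∂_1 are all 1, so H_0 = Z.
  H_1: rank ker ∂_1 − rank ∂_2 = (10 − 4) − 6 = 0, and the invariant factors of ∂_2 are all 1, so H_1 = 0.
  H_2: rank ker ∂_2 − rank ∂_3 = (10 − 6) − 4 = 0, and the invariant factors of ∂_3 are all 1, so H_2 = 0.
  H_3: rank ker ∂_3 − rank ∂_4 = (5 − 4) − 0 = 1, and there is no ∂_4, so H_3 = Z.

(K is a triangulation of the 3-sphere S^3.)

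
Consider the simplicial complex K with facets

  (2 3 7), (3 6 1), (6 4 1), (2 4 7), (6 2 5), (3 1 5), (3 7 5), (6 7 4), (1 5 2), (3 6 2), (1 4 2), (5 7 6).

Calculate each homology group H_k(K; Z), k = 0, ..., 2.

Take the total order 1 < 2 < 3 < 4 < 5 < 6 < 7 on the vertex set. Then K (dimension 2) consists of the simplices:

  0-simplices (7): [1], [2], [3], [4], [5], [6], [7]
  1-simplices (18): [1,2], [1,3], [1,4], [1,5], [1,6], [2,3], [2,4], [2,5], [2,6], [2,7], [3,5], [3,6], [3,7], [4,6], [4,7], [5,6], [5,7], [6,7]
  2-simplices (12): [1,2,4], [1,2,5], [1,3,5], [1,3,6], [1,4,6], [2,3,6], [2,3,7], [2,4,7], [2,5,6], [3,5,7], [4,6,7], [5,6,7]

giving chain groups C_0 ≅ Z^7, C_1 ≅ Z^18, C_2 ≅ Z^12.

Boundary ∂_1: C_1 → C_0 sends each edge [p,q] (with p < q) to q − p. For instance
  ∂[1,4] = [4] − [1].
As a 7×18 matrix over Z this has rank 6, with invariant factors (1,1,1,1,1,1).

The boundary map ∂_2: C_2 → C_1 maps a triangle to the signed sum of its edges. For instance
  ∂[1,3,5] = [3,5] − [1,5] + [1,3],
  ∂[5,6,7] = [6,7] − [5,7] + [5,6].
As a 18×12 matrix over Z this has rank 12, with invariant factors (1,1,1,1,1,1,1,1,1,1,1,2).

Computing H_k = (kernel of ∂_k) / (image of ∂_{k+1}):

  H_0: rank C_0 − rank ∂_1 = 7 − 6 = 1, and the invariant factors of ∂_1 are all 1, so H_0 = Z.
  H_1: rank ker ∂_1 − rank ∂_2 = (18 − 6) − 12 = 0, and ∂_2 has invariant factor 2 > 1, so H_1 = Z/2Z.
  H_2: rank ker ∂_2 − rank ∂_3 = (12 − 12) − 0 = 0, and there is no ∂_3, so H_2 = 0.

As a check, the Euler characteristic is 7 − 18 + 12 = 1, which agrees with 1 − 0 + 0 = 1.

H_0 = Z,  H_1 = Z/2Z,  H_2 = 0.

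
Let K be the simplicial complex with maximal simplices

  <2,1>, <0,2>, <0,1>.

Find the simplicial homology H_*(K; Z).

Order the vertices as 0 < 1 < 2. Listing each simplex with vertices in this order, K has dimension 1 with simplices:

  0-simplices (3): [0], [1], [2]
  1-simplices (3): [0,1], [0,2], [1,2]

Hence C_0 ≅ Z^3, C_1 ≅ Z^3.

The boundary map ∂_1: C_1 → C_0 sends each edge [p,q] (with p < q) to q − p. For instance
  ∂[0,2] = [2] − [0].
As a 3×3 matrix over Z this has rank 2, with invariant factors (1,1).

Now H_k = ker ∂_k / im ∂_{k+1}, so:

  H_0: rank C_0 − rank ∂_1 = 3 − 2 = 1, and the invariant factors of ∂_1 are all 1, so H_0 ≅ Z.
  H_1: rank ker ∂_1 − rank ∂_2 = (3 − 2) − 0 = 1, and there is no ∂_2, so H_1 ≅ Z.

(K is a triangulation of the circle S^1.)

H_0 ≅ Z,  H_1 ≅ Z.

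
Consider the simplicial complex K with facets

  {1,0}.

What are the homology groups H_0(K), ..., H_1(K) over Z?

H_0 = Z,  H_1 = 0.

We work with the vertex ordering 0 < 1. The simplices of K, each written with vertices in increasing order, are:

  0-simplices (2): [0], [1]
  1-simplices (1): [0,1]

giving chain groups C_0 ≅ Z^2, C_1 ≅ Z^1.

∂_1: C_1 → C_0 maps an edge to its endpoints' difference, ∂[p,q] = q − p.
The 2×1 boundary matrix has rank 1 and Smith normal form diag(1).

Reading off H_k = ker ∂_k / im ∂_{k+1}:

  H_0: rank C_0 − rank ∂_1 = 2 − 1 = 1, and the invariant factors of ∂_1 are all 1, so H_0 = Z.
  H_1: rank ker ∂_1 − rank ∂_2 = (1 − 1) − 0 = 0, and there is no ∂_2, so H_1 = 0.

As a check, the Euler characteristic is 2 − 1 = 1, which agrees with 1 − 0 = 1.
(K is a triangulation of the 1-simplex.)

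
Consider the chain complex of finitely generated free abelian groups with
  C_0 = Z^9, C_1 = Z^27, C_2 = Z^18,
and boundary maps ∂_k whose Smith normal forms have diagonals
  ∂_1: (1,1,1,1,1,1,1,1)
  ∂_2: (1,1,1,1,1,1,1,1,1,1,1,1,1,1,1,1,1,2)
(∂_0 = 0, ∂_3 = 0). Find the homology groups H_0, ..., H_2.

H_0: b_0 = 9 − 0 − 8 = 1; torsion from ∂_1 factors > 1: none. So H_0 ≅ Z.
H_1: b_1 = 27 − 8 − 18 = 1; torsion from ∂_2 factors > 1: [2]. So H_1 ≅ Z ⊕ Z/2Z.
H_2: b_2 = 18 − 18 − 0 = 0; torsion from ∂_3 factors > 1: none. So H_2 ≅ 0.

H_0 ≅ Z,  H_1 ≅ Z ⊕ Z/2Z,  H_2 = 0.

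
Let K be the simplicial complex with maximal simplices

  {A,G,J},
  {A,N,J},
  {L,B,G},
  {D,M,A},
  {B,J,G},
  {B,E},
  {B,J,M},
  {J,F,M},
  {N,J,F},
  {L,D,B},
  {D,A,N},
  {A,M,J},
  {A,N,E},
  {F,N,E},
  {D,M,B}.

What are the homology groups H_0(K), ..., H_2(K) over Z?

Take the total order A < B < D < E < F < G < J < L < M < N on the vertex set. Then K (dimension 2) consists of the simplices:

  0-simplices (10): A, B, D, E, F, G, J, L, M, N
  1-simplices (24): AD, AE, AG, AJ, AM, AN, BD, BE, BG, BJ, BL, BM, DL, DM, DN, EF, EN, FJ, FM, FN, GJ, GL, JM, JN
  2-simplices (14): ADM, ADN, AEN, AGJ, AJM, AJN, BDL, BDM, BGJ, BGL, BJM, EFN, FJM, FJN

giving chain groups C_0 ≅ Z^10, C_1 ≅ Z^24, C_2 ≅ Z^14.

The boundary map ∂_1: C_1 → C_0 maps an edge to its endpoints' difference, ∂[p,q] = q − p.
The resulting 10×24 matrix has rank 9, and its Smith normal form has invariant factors (1,1,1,1,1,1,1,1,1).

The boundary map ∂_2: C_2 → C_1 sends each 2-simplex [p,q,r] to [q,r] − [p,r] + [p,q]. For instance
  ∂BGL = GL − BL + BG,
  ∂AJM = JM − AM + AJ.
The 24×14 boundary matrix has rank 14 and Smith normal form diag(1,1,1,1,1,1,1,1,1,1,1,1,1,1).

From H_k ≅ ker(∂_k) / im(∂_{k+1}) we obtain:

  H_0: rank C_0 − rank ∂_1 = 10 − 9 = 1, and the invariant factors of ∂_1 are all 1, so H_0 = Z.
  H_1: rank ker ∂_1 − rank ∂_2 = (24 − 9) − 14 = 1, and the invariant factors of ∂_2 are all 1, so H_1 = Z.
  H_2: rank ker ∂_2 − rank ∂_3 = (14 − 14) − 0 = 0, and there is no ∂_3, so H_2 = 0.

H_0 = Z,  H_1 = Z,  H_2 = 0.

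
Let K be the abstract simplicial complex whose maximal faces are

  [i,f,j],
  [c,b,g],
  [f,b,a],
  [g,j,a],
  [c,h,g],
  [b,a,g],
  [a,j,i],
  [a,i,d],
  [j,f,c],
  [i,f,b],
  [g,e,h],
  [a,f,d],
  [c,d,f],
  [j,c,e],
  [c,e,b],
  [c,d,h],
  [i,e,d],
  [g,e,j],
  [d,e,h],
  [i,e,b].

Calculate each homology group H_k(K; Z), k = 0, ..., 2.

Fix the vertex order a < b < c < d < e < f < g < h < i < j and write every simplex with vertices in increasing order. Then dim K = 2 and the simplices of K are:

  0-simplices (10): a, b, c, d, e, f, g, h, i, j
  1-simplices (30): ab, ad, af, ag, ai, aj, bc, be, bf, bg, bi, cd, ce, cf, cg, ch, cj, de, df, dh, di, eg, eh, ei, ej, fi, fj, gh, gj, ij
  2-simplices (20): abf, abg, adf, adi, agj, aij, bce, bcg, bei, bfi, cdf, cdh, cej, cfj, cgh, deh, dei, egh, egj, fij

so the chain groups are C_0 ≅ Z^10, C_1 ≅ Z^30, C_2 ≅ Z^20.

Boundary ∂_1: C_1 → C_0 maps an edge to its endpoints' difference, ∂[p,q] = q − p.
The 10×30 boundary matrix has rank 9 and Smith normal form diag(1,1,1,1,1,1,1,1,1).

The boundary map ∂_2: C_2 → C_1 sends each 2-simplex [p,q,r] to [q,r] − [p,r] + [p,q]. For instance
  ∂agj = gj − aj + ag,
  ∂dei = ei − di + de.
The 30×20 boundary matrix has rank 20 and Smith normal form diag(1,1,1,1,1,1,1,1,1,1,1,1,1,1,1,1,1,1,1,2).

Computing H_k = (kernel of ∂_k) / (image of ∂_{k+1}):

  H_0: rank C_0 − rank ∂_1 = 10 − 9 = 1, and the invariant factors of ∂_1 are all 1, so H_0 ≅ Z.
  H_1: rank ker ∂_1 − rank ∂_2 = (30 − 9) − 20 = 1, and ∂_2 has invariant factor 2 > 1, so H_1 ≅ Z ⊕ Z/2.
  H_2: rank ker ∂_2 − rank ∂_3 = (20 − 20) − 0 = 0, and there is no ∂_3, so H_2 ≅ 0.

H_0 = Z,  H_1 = Z ⊕ Z/2,  H_2 = 0.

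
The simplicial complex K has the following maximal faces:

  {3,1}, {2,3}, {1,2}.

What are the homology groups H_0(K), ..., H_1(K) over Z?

H_0 ≅ Z,  H_1 ≅ Z.

Order the vertices as 1 < 2 < 3. Listing each simplex with vertices in this order, K has dimension 1 with simplices:

  0-simplices (3): [1], [2], [3]
  1-simplices (3): [1,2], [1,3], [2,3]

Hence C_0 ≅ Z^3, C_1 ≅ Z^3.

The boundary map ∂_1: C_1 → C_0 sends each edge [p,q] (with p < q) to q − p. For instance
  ∂[1,3] = [3] − [1].
The resulting 3×3 matrix has rank 2, and its Smith normal form has invariant factors (1,1).

Reading off H_k = ker ∂_k / im ∂_{k+1}:

  H_0: rank C_0 − rank ∂_1 = 3 − 2 = 1, and the invariant factors of ∂_1 are all 1, so H_0 ≅ Z.
  H_1: rank ker ∂_1 − rank ∂_2 = (3 − 2) − 0 = 1, and there is no ∂_2, so H_1 ≅ Z.

As a check, the Euler characteristic is 3 − 3 = 0, which agrees with 1 − 1 = 0.
(K is a triangulation of the circle S^1.)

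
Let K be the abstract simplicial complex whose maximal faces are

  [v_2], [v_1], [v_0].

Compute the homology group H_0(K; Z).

K has 3 vertices.
rank ∂_0 = 0, rank ∂_1 = 0 ⇒ b_0 = 3 − 0 − 0 = 3. So H_0 ≅ Z^3.

H_0 = Z^3.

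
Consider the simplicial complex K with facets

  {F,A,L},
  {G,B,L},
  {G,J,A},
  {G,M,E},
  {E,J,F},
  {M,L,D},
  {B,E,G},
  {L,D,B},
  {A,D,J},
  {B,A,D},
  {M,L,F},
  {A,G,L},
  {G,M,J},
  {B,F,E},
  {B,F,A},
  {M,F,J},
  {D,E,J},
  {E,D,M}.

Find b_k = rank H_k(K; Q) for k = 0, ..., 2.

Take the total order A < B < D < E < F < G < J < L < M on the vertex set. Then K (dimension 2) consists of the simplices:

  0-simplices (9): A, B, D, E, F, G, J, L, M
  1-simplices (27): AB, AD, AF, AG, AJ, AL, BD, BE, BF, BG, BL, DE, DJ, DL, DM, EF, EG, EJ, EM, FJ, FL, FM, GJ, GL, GM, JM, LM
  2-simplices (18): ABD, ABF, ADJ, AFL, AGJ, AGL, BDL, BEF, BEG, BGL, DEJ, DEM, DLM, EFJ, EGM, FJM, FLM, GJM

giving chain groups C_0 ≅ Z^9, C_1 ≅ Z^27, C_2 ≅ Z^18.

The boundary map ∂_1: C_1 → C_0 sends each edge [p,q] (with p < q) to q − p.
The resulting 9×27 matrix has rank 8, and its Smith normal form has invariant factors (1,1,1,1,1,1,1,1).

The boundary map ∂_2: C_2 → C_1 maps a triangle to the signed sum of its edges. For instance
  ∂ABD = BD − AD + AB,
  ∂BGL = GL − BL + BG.
This gives a 27×18 integer matrix of rank 18; reducing to Smith normal form yields diagonal entries (1,1,1,1,1,1,1,1,1,1,1,1,1,1,1,1,1,2).

From H_k ≅ ker(∂_k) / im(∂_{k+1}) we obtain:

  H_0: rank C_0 − rank ∂_1 = 9 − 8 = 1, and the invariant factors of ∂_1 are all 1, so H_0 ≅ Z.
  H_1: rank ker ∂_1 − rank ∂_2 = (27 − 8) − 18 = 1, and ∂_2 has invariant factor 2 > 1, so H_1 ≅ Z ⊕ Z/2.
  H_2: rank ker ∂_2 − rank ∂_3 = (18 − 18) − 0 = 0, and there is no ∂_3, so H_2 ≅ 0.

Hence the Betti numbers are b_0 = 1, b_1 = 1, b_2 = 0.

b_0 = 1, b_1 = 1, b_2 = 0.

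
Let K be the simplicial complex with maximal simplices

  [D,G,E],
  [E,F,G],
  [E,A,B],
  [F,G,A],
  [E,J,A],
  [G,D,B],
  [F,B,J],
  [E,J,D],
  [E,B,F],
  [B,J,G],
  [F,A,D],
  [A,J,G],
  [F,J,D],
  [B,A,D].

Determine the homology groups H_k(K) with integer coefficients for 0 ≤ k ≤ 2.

Fix the vertex order A < B < D < E < F < G < J and write every simplex with vertices in increasing order. Then dim K = 2 and the simplices of K are:

  0-simplices (7): A, B, D, E, F, G, J
  1-simplices (21): AB, AD, AE, AF, AG, AJ, BD, BE, BF, BG, BJ, DE, DF, DG, DJ, EF, EG, EJ, FG, FJ, GJ
  2-simplices (14): ABD, ABE, ADF, AEJ, AFG, AGJ, BDG, BEF, BFJ, BGJ, DEG, DEJ, DFJ, EFG

giving chain groups C_0 ≅ Z^7, C_1 ≅ Z^21, C_2 ≅ Z^14.

The boundary map ∂_1: C_1 → C_0 maps an edge to its endpoints' difference, ∂[p,q] = q − p. For instance
  ∂EJ = J − E.
This gives a 7×21 integer matrix of rank 6; reducing to Smith normal form yields diagonal entries (1,1,1,1,1,1).

∂_2: C_2 → C_1 acts by ∂[p,q,r] = [q,r] − [p,r] + [p,q]. For instance
  ∂ADF = DF − AF + AD,
  ∂DEJ = EJ − DJ + DE.
The 21×14 boundary matrix has rank 13 and Smith normal form diag(1,1,1,1,1,1,1,1,1,1,1,1,1).

Now H_k = ker ∂_k / im ∂_{k+1}, so:

  H_0: rank C_0 − rank ∂_1 = 7 − 6 = 1, and the invariant factors of ∂_1 are all 1, so H_0 = Z.
  H_1: rank ker ∂_1 − rank ∂_2 = (21 − 6) − 13 = 2, and the invariant factors of ∂_2 are all 1, so H_1 = Z^2.
  H_2: rank ker ∂_2 − rank ∂_3 = (14 − 13) − 0 = 1, and there is no ∂_3, so H_2 = Z.

(K is a triangulation of the torus T^2.)

H_0 = Z,  H_1 = Z^2,  H_2 = Z.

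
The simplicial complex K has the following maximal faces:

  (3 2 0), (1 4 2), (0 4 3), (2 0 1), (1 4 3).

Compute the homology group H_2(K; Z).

We work with the vertex ordering 0 < 1 < 2 < 3 < 4. The simplices of K, each written with vertices in increasing order, are:

  0-simplices (5): [0], [1], [2], [3], [4]
  1-simplices (10): [0,1], [0,2], [0,3], [0,4], [1,2], [1,3], [1,4], [2,3], [2,4], [3,4]
  2-simplices (5): [0,1,2], [0,2,3], [0,3,4], [1,2,4], [1,3,4]

Hence C_0 ≅ Z^5, C_1 ≅ Z^10, C_2 ≅ Z^5.

The boundary map ∂_1: C_1 → C_0 sends each edge [p,q] (with p < q) to q − p. For instance
  ∂[3,4] = [4] − [3].
This gives a 5×10 integer matrix of rank 4; reducing to Smith normal form yields diagonal entries (1,1,1,1).

∂_2: C_2 → C_1 sends each 2-simplex [p,q,r] to [q,r] − [p,r] + [p,q]. For instance
  ∂[0,1,2] = [1,2] − [0,2] + [0,1],
  ∂[1,2,4] = [2,4] − [1,4] + [1,2].
The resulting 10×5 matrix has rank 5, and its Smith normal form has invariant factors (1,1,1,1,1).

Computing H_k = (kernel of ∂_k) / (image of ∂_{k+1}):

  H_2: rank ker ∂_2 − rank ∂_3 = (5 − 5) − 0 = 0, and there is no ∂_3, so H_2 ≅ 0.

H_2 = 0.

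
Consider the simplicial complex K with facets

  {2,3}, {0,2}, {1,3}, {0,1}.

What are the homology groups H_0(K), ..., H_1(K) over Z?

H_0 ≅ Z,  H_1 ≅ Z.

Take the total order 0 < 1 < 2 < 3 on the vertex set. Then K (dimension 1) consists of the simplices:

  0-simplices (4): [0], [1], [2], [3]
  1-simplices (4): [0,1], [0,2], [1,3], [2,3]

Hence C_0 ≅ Z^4, C_1 ≅ Z^4.

Boundary ∂_1: C_1 → C_0 sends each edge [p,q] (with p < q) to q − p. For instance
  ∂[1,3] = [3] − [1].
As a 4×4 matrix over Z this has rank 3, with invariant factors (1,1,1).

Computing H_k = (kernel of ∂_k) / (image of ∂_{k+1}):

  H_0: rank C_0 − rank ∂_1 = 4 − 3 = 1, and the invariant factors of ∂_1 are all 1, so H_0 = Z.
  H_1: rank ker ∂_1 − rank ∂_2 = (4 − 3) − 0 = 1, and there is no ∂_2, so H_1 = Z.

As a check, the Euler characteristic is 4 − 4 = 0, which agrees with 1 − 1 = 0.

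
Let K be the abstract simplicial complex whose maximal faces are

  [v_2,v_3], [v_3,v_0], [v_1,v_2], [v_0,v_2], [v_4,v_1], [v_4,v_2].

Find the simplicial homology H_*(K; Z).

Fix the vertex order v_0 < v_1 < v_2 < v_3 < v_4 and write every simplex with vertices in increasing order. Then dim K = 1 and the simplices of K are:

  0-simplices (5): [v_0], [v_1], [v_2], [v_3], [v_4]
  1-simplices (6): [v_0,v_2], [v_0,v_3], [v_1,v_2], [v_1,v_4], [v_2,v_3], [v_2,v_4]

so the chain groups are C_0 ≅ Z^5, C_1 ≅ Z^6.

∂_1: C_1 → C_0 is given by ∂[p,q] = [q] − [p].
As a 5×6 matrix over Z this has rank 4, with invariant factors (1,1,1,1).

Now H_k = ker ∂_k / im ∂_{k+1}, so:

  H_0: rank C_0 − rank ∂_1 = 5 − 4 = 1, and the invariant factors of ∂_1 are all 1, so H_0 = Z.
  H_1: rank ker ∂_1 − rank ∂_2 = (6 − 4) − 0 = 2, and there is no ∂_2, so H_1 = Z^2.

(K is a triangulation of a wedge of 2 circles.)

H_0 ≅ Z,  H_1 ≅ Z^2.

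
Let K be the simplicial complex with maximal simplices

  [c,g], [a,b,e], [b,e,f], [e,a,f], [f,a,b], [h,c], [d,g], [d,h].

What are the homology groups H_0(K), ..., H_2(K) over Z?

H_0 ≅ Z^2,  H_1 ≅ Z,  H_2 ≅ Z.

Order the vertices as a < b < c < d < e < f < g < h. Listing each simplex with vertices in this order, K has dimension 2 with simplices:

  0-simplices (8): a, b, c, d, e, f, g, h
  1-simplices (10): ab, ae, af, be, bf, cg, ch, dg, dh, ef
  2-simplices (4): abe, abf, aef, bef

Hence C_0 ≅ Z^8, C_1 ≅ Z^10, C_2 ≅ Z^4.

∂_1: C_1 → C_0 maps an edge to its endpoints' difference, ∂[p,q] = q − p.
As a 8×10 matrix over Z this has rank 6, with invariant factors (1,1,1,1,1,1).

The boundary map ∂_2: C_2 → C_1 maps a triangle to the signed sum of its edges. For instance
  ∂abe = be − ae + ab,
  ∂bef = ef − bf + be.
This gives a 10×4 integer matrix of rank 3; reducing to Smith normal form yields diagonal entries (1,1,1).

From H_k ≅ ker(∂_k) / im(∂_{k+1}) we obtain:

  H_0: rank C_0 − rank ∂_1 = 8 − 6 = 2, and the invariant factors of ∂_1 are all 1, so H_0 ≅ Z^2.
  H_1: rank ker ∂_1 − rank ∂_2 = (10 − 6) − 3 = 1, and the invariant factors of ∂_2 are all 1, so H_1 ≅ Z.
  H_2: rank ker ∂_2 − rank ∂_3 = (4 − 3) − 0 = 1, and there is no ∂_3, so H_2 ≅ Z.

(K is a triangulation of the disjoint union of the circle S^1 and the 2-sphere S^2.)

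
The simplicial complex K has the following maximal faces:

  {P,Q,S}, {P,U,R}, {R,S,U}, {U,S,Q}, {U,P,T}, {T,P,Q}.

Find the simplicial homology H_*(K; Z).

H_0 ≅ Z,  H_1 ≅ Z,  H_2 = 0.

Take the total order P < Q < R < S < T < U on the vertex set. Then K (dimension 2) consists of the simplices:

  0-simplices (6): P, Q, R, S, T, U
  1-simplices (12): PQ, PR, PS, PT, PU, QS, QT, QU, RS, RU, SU, TU
  2-simplices (6): PQS, PQT, PRU, PTU, QSU, RSU

so the chain groups are C_0 ≅ Z^6, C_1 ≅ Z^12, C_2 ≅ Z^6.

The boundary map ∂_1: C_1 → C_0 maps an edge to its endpoints' difference, ∂[p,q] = q − p.
The resulting 6×12 matrix has rank 5, and its Smith normal form has invariant factors (1,1,1,1,1).

Boundary ∂_2: C_2 → C_1 maps a triangle to the signed sum of its edges. For instance
  ∂PQS = QS − PS + PQ,
  ∂PRU = RU − PU + PR.
The 12×6 boundary matrix has rank 6 and Smith normal form diag(1,1,1,1,1,1).

From H_k ≅ ker(∂_k) / im(∂_{k+1}) we obtain:

  H_0: rank C_0 − rank ∂_1 = 6 − 5 = 1, and the invariant factors of ∂_1 are all 1, so H_0 = Z.
  H_1: rank ker ∂_1 − rank ∂_2 = (12 − 5) − 6 = 1, and the invariant factors of ∂_2 are all 1, so H_1 = Z.
  H_2: rank ker ∂_2 − rank ∂_3 = (6 − 6) − 0 = 0, and there is no ∂_3, so H_2 = 0.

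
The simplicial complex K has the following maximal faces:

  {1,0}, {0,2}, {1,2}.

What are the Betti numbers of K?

b_0 = 1, b_1 = 1.

Order the vertices as 0 < 1 < 2. Listing each simplex with vertices in this order, K has dimension 1 with simplices:

  0-simplices (3): [0], [1], [2]
  1-simplices (3): [0,1], [0,2], [1,2]

so the chain groups are C_0 ≅ Z^3, C_1 ≅ Z^3.

Boundary ∂_1: C_1 → C_0 is given by ∂[p,q] = [q] − [p].
The 3×3 boundary matrix has rank 2 and Smith normal form diag(1,1).

Now H_k = ker ∂_k / im ∂_{k+1}, so:

  H_0: rank C_0 − rank ∂_1 = 3 − 2 = 1, and the invariant factors of ∂_1 are all 1, so H_0 = Z.
  H_1: rank ker ∂_1 − rank ∂_2 = (3 − 2) − 0 = 1, and there is no ∂_2, so H_1 = Z.

Hence the Betti numbers are b_0 = 1, b_1 = 1.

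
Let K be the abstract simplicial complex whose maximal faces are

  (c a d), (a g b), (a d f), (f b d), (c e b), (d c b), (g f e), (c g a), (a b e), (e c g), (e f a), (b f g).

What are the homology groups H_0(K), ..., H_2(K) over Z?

H_0 = Z,  H_1 = Z/2,  H_2 = 0.

Order the vertices as a < b < c < d < e < f < g. Listing each simplex with vertices in this order, K has dimension 2 with simplices:

  0-simplices (7): a, b, c, d, e, f, g
  1-simplices (18): ab, ac, ad, ae, af, ag, bc, bd, be, bf, bg, cd, ce, cg, df, ef, eg, fg
  2-simplices (12): abe, abg, acd, acg, adf, aef, bcd, bce, bdf, bfg, ceg, efg

giving chain groups C_0 ≅ Z^7, C_1 ≅ Z^18, C_2 ≅ Z^12.

∂_1: C_1 → C_0 sends each edge [p,q] (with p < q) to q − p. For instance
  ∂bd = d − b.
This gives a 7×18 integer matrix of rank 6; reducing to Smith normal form yields diagonal entries (1,1,1,1,1,1).

The boundary map ∂_2: C_2 → C_1 sends each 2-simplex [p,q,r] to [q,r] − [p,r] + [p,q]. For instance
  ∂bce = ce − be + bc,
  ∂ceg = eg − cg + ce.
This gives a 18×12 integer matrix of rank 12; reducing to Smith normal form yields diagonal entries (1,1,1,1,1,1,1,1,1,1,1,2).

Now H_k = ker ∂_k / im ∂_{k+1}, so:

  H_0: rank C_0 − rank ∂_1 = 7 − 6 = 1, and the invariant factors of ∂_1 are all 1, so H_0 ≅ Z.
  H_1: rank ker ∂_1 − rank ∂_2 = (18 − 6) − 12 = 0, and ∂_2 has invariant factor 2 > 1, so H_1 ≅ Z/2.
  H_2: rank ker ∂_2 − rank ∂_3 = (12 − 12) − 0 = 0, and there is no ∂_3, so H_2 ≅ 0.

As a check, the Euler characteristic is 7 − 18 + 12 = 1, which agrees with 1 − 0 + 0 = 1.
(K is a triangulation of the real projective plane RP^2.)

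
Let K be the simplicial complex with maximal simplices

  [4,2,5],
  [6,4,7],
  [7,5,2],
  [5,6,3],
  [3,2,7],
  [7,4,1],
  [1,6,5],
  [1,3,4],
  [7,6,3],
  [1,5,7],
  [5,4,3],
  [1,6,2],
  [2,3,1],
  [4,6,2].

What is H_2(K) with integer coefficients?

We work with the vertex ordering 1 < 2 < 3 < 4 < 5 < 6 < 7. The simplices of K, each written with vertices in increasing order, are:

  0-simplices (7): [1], [2], [3], [4], [5], [6], [7]
  1-simplices (21): [1,2], [1,3], [1,4], [1,5], [1,6], [1,7], [2,3], [2,4], [2,5], [2,6], [2,7], [3,4], [3,5], [3,6], [3,7], [4,5], [4,6], [4,7], [5,6], [5,7], [6,7]
  2-simplices (14): [1,2,3], [1,2,6], [1,3,4], [1,4,7], [1,5,6], [1,5,7], [2,3,7], [2,4,5], [2,4,6], [2,5,7], [3,4,5], [3,5,6], [3,6,7], [4,6,7]

Hence C_0 ≅ Z^7, C_1 ≅ Z^21, C_2 ≅ Z^14.

∂_1: C_1 → C_0 sends each edge [p,q] (with p < q) to q − p.
This gives a 7×21 integer matrix of rank 6; reducing to Smith normal form yields diagonal entries (1,1,1,1,1,1).

∂_2: C_2 → C_1 acts by ∂[p,q,r] = [q,r] − [p,r] + [p,q]. For instance
  ∂[1,5,7] = [5,7] − [1,7] + [1,5],
  ∂[1,5,6] = [5,6] − [1,6] + [1,5].
This gives a 21×14 integer matrix of rank 13; reducing to Smith normal form yields diagonal entries (1,1,1,1,1,1,1,1,1,1,1,1,1).

Now H_k = ker ∂_k / im ∂_{k+1}, so:

  H_2: rank ker ∂_2 − rank ∂_3 = (14 − 13) − 0 = 1, and there is no ∂_3, so H_2 = Z.

H_2 = Z.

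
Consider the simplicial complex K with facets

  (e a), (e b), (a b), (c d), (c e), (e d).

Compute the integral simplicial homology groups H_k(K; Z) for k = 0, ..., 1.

H_0 ≅ Z,  H_1 ≅ Z^2.

Order the vertices as a < b < c < d < e. Listing each simplex with vertices in this order, K has dimension 1 with simplices:

  0-simplices (5): a, b, c, d, e
  1-simplices (6): ab, ae, be, cd, ce, de

giving chain groups C_0 ≅ Z^5, C_1 ≅ Z^6.

∂_1: C_1 → C_0 is given by ∂[p,q] = [q] − [p]. For instance
  ∂ae = e − a.
The resulting 5×6 matrix has rank 4, and its Smith normal form has invariant factors (1,1,1,1).

Computing H_k = (kernel of ∂_k) / (image of ∂_{k+1}):

  H_0: rank C_0 − rank ∂_1 = 5 − 4 = 1, and the invariant factors of ∂_1 are all 1, so H_0 ≅ Z.
  H_1: rank ker ∂_1 − rank ∂_2 = (6 − 4) − 0 = 2, and there is no ∂_2, so H_1 ≅ Z^2.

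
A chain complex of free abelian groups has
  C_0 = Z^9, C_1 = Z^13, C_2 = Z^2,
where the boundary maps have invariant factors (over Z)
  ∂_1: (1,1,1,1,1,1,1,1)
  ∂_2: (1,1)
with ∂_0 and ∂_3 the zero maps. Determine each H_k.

H_0 ≅ Z,  H_1 ≅ Z^3,  H_2 = 0.

H_0: b_0 = 9 − 0 − 8 = 1; torsion from ∂_1 factors > 1: none. So H_0 ≅ Z.
H_1: b_1 = 13 − 8 − 2 = 3; torsion from ∂_2 factors > 1: none. So H_1 ≅ Z^3.
H_2: b_2 = 2 − 2 − 0 = 0; torsion from ∂_3 factors > 1: none. So H_2 ≅ 0.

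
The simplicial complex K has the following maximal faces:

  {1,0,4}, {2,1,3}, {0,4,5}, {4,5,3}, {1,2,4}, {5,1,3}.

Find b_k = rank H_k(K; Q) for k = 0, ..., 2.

Take the total order 0 < 1 < 2 < 3 < 4 < 5 on the vertex set. Then K (dimension 2) consists of the simplices:

  0-simplices (6): [0], [1], [2], [3], [4], [5]
  1-simplices (12): [0,1], [0,4], [0,5], [1,2], [1,3], [1,4], [1,5], [2,3], [2,4], [3,4], [3,5], [4,5]
  2-simplices (6): [0,1,4], [0,4,5], [1,2,3], [1,2,4], [1,3,5], [3,4,5]

Hence C_0 ≅ Z^6, C_1 ≅ Z^12, C_2 ≅ Z^6.

∂_1: C_1 → C_0 maps an edge to its endpoints' difference, ∂[p,q] = q − p.
The resulting 6×12 matrix has rank 5, and its Smith normal form has invariant factors (1,1,1,1,1).

∂_2: C_2 → C_1 acts by ∂[p,q,r] = [q,r] − [p,r] + [p,q]. For instance
  ∂[1,3,5] = [3,5] − [1,5] + [1,3],
  ∂[3,4,5] = [4,5] − [3,5] + [3,4].
The 12×6 boundary matrix has rank 6 and Smith normal form diag(1,1,1,1,1,1).

Now H_k = ker ∂_k / im ∂_{k+1}, so:

  H_0: rank C_0 − rank ∂_1 = 6 − 5 = 1, and the invariant factors of ∂_1 are all 1, so H_0 = Z.
  H_1: rank ker ∂_1 − rank ∂_2 = (12 − 5) − 6 = 1, and the invariant factors of ∂_2 are all 1, so H_1 = Z.
  H_2: rank ker ∂_2 − rank ∂_3 = (6 − 6) − 0 = 0, and there is no ∂_3, so H_2 = 0.

Hence the Betti numbers are b_0 = 1, b_1 = 1, b_2 = 0.

b_0 = 1, b_1 = 1, b_2 = 0.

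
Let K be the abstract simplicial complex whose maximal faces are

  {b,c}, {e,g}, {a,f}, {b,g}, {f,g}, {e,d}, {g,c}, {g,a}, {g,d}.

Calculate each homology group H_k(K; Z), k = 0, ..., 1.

H_0 = Z,  H_1 = Z^3.

We work with the vertex ordering a < b < c < d < e < f < g. The simplices of K, each written with vertices in increasing order, are:

  0-simplices (7): a, b, c, d, e, f, g
  1-simplices (9): af, ag, bc, bg, cg, de, dg, eg, fg

giving chain groups C_0 ≅ Z^7, C_1 ≅ Z^9.

Boundary ∂_1: C_1 → C_0 sends each edge [p,q] (with p < q) to q − p. For instance
  ∂dg = g − d.
The resulting 7×9 matrix has rank 6, and its Smith normal form has invariant factors (1,1,1,1,1,1).

Reading off H_k = ker ∂_k / im ∂_{k+1}:

  H_0: rank C_0 − rank ∂_1 = 7 − 6 = 1, and the invariant factors of ∂_1 are all 1, so H_0 ≅ Z.
  H_1: rank ker ∂_1 − rank ∂_2 = (9 − 6) − 0 = 3, and there is no ∂_2, so H_1 ≅ Z^3.

(K is a triangulation of a wedge of 3 circles.)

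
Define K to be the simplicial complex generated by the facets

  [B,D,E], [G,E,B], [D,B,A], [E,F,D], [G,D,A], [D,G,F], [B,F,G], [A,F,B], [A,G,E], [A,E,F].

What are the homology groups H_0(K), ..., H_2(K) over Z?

H_0 ≅ Z,  H_1 ≅ Z/2Z,  H_2 = 0.

Order the vertices as A < B < D < E < F < G. Listing each simplex with vertices in this order, K has dimension 2 with simplices:

  0-simplices (6): A, B, D, E, F, G
  1-simplices (15): AB, AD, AE, AF, AG, BD, BE, BF, BG, DE, DF, DG, EF, EG, FG
  2-simplices (10): ABD, ABF, ADG, AEF, AEG, BDE, BEG, BFG, DEF, DFG

Hence C_0 ≅ Z^6, C_1 ≅ Z^15, C_2 ≅ Z^10.

∂_1: C_1 → C_0 is given by ∂[p,q] = [q] − [p]. For instance
  ∂DF = F − D.
The 6×15 boundary matrix has rank 5 and Smith normal form diag(1,1,1,1,1).

∂_2: C_2 → C_1 sends each 2-simplex [p,q,r] to [q,r] − [p,r] + [p,q]. For instance
  ∂ABD = BD − AD + AB,
  ∂BEG = EG − BG + BE.
The resulting 15×10 matrix has rank 10, and its Smith normal form has invariant factors (1,1,1,1,1,1,1,1,1,2).

Reading off H_k = ker ∂_k / im ∂_{k+1}:

  H_0: rank C_0 − rank ∂_1 = 6 − 5 = 1, and the invariant factors of ∂_1 are all 1, so H_0 = Z.
  H_1: rank ker ∂_1 − rank ∂_2 = (15 − 5) − 10 = 0, and ∂_2 has invariant factor 2 > 1, so H_1 = Z/2Z.
  H_2: rank ker ∂_2 − rank ∂_3 = (10 − 10) − 0 = 0, and there is no ∂_3, so H_2 = 0.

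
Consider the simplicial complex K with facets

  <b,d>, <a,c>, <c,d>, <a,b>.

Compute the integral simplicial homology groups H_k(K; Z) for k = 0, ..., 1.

Order the vertices as a < b < c < d. Listing each simplex with vertices in this order, K has dimension 1 with simplices:

  0-simplices (4): a, b, c, d
  1-simplices (4): ab, ac, bd, cd

so the chain groups are C_0 ≅ Z^4, C_1 ≅ Z^4.

∂_1: C_1 → C_0 is given by ∂[p,q] = [q] − [p]. For instance
  ∂cd = d − c.
As a 4×4 matrix over Z this has rank 3, with invariant factors (1,1,1).

Reading off H_k = ker ∂_k / im ∂_{k+1}:

  H_0: rank C_0 − rank ∂_1 = 4 − 3 = 1, and the invariant factors of ∂_1 are all 1, so H_0 ≅ Z.
  H_1: rank ker ∂_1 − rank ∂_2 = (4 − 3) − 0 = 1, and there is no ∂_2, so H_1 ≅ Z.

As a check, the Euler characteristic is 4 − 4 = 0, which agrees with 1 − 1 = 0.
(K is a triangulation of the circle S^1.)

H_0 ≅ Z,  H_1 ≅ Z.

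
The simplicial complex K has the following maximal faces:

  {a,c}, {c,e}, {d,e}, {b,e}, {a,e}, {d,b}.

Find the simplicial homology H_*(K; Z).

K has 5 vertices, 6 edges.
rank ∂_0 = 0, rank ∂_1 = 4 ⇒ b_0 = 5 − 0 − 4 = 1; all invariant factors of ∂_1 are 1 so no torsion. So H_0 = Z.
rank ∂_1 = 4, rank ∂_2 = 0 ⇒ b_1 = 6 − 4 − 0 = 2. So H_1 = Z^2.

H_0 = Z,  H_1 = Z^2.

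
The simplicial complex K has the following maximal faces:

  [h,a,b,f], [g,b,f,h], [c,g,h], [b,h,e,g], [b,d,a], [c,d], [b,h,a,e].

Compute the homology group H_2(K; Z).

H_2 ≅ 0.

Order the vertices as a < b < c < d < e < f < g < h. Listing each simplex with vertices in this order, K has dimension 3 with simplices:

  0-simplices (8): a, b, c, d, e, f, g, h
  1-simplices (18): ab, ad, ae, af, ah, bd, be, bf, bg, bh, cd, cg, ch, eg, eh, fg, fh, gh
  2-simplices (14): abd, abe, abf, abh, aeh, afh, beg, beh, bfg, bfh, bgh, cgh, egh, fgh
  3-simplices (4): abeh, abfh, begh, bfgh

so the chain groups are C_0 ≅ Z^8, C_1 ≅ Z^18, C_2 ≅ Z^14, C_3 ≅ Z^4.

∂_1: C_1 → C_0 sends each edge [p,q] (with p < q) to q − p. For instance
  ∂bh = h − b.
This gives a 8×18 integer matrix of rank 7; reducing to Smith normal form yields diagonal entries (1,1,1,1,1,1,1).

∂_2: C_2 → C_1 maps a triangle to the signed sum of its edges. For instance
  ∂abe = be − ae + ab,
  ∂abh = bh − ah + ab.
As a 18×14 matrix over Z this has rank 10, with invariant factors (1,1,1,1,1,1,1,1,1,1).

The boundary map ∂_3: C_3 → C_2 sends each 3-simplex σ to the alternating sum Σ_i (−1)^i (σ with its i-th vertex removed). For instance
  ∂bfgh = fgh − bgh + bfh − bfg,
  ∂abeh = beh − aeh + abh − abe.
The resulting 14×4 matrix has rank 4, and its Smith normal form has invariant factors (1,1,1,1).

Reading off H_k = ker ∂_k / im ∂_{k+1}:

  H_2: rank ker ∂_2 − rank ∂_3 = (14 − 10) − 4 = 0, and the invariant factors of ∂_3 are all 1, so H_2 ≅ 0.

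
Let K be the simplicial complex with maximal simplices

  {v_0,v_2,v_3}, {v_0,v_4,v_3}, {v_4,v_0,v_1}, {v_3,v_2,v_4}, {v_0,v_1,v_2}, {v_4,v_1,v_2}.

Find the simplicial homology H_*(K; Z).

H_0 ≅ Z,  H_1 = 0,  H_2 ≅ Z.

K has 5 vertices, 9 edges, 6 triangles.
rank ∂_0 = 0, rank ∂_1 = 4 ⇒ b_0 = 5 − 0 − 4 = 1; all invariant factors of ∂_1 are 1 so no torsion. So H_0 = Z.
rank ∂_1 = 4, rank ∂_2 = 5 ⇒ b_1 = 9 − 4 − 5 = 0; all invariant factors of ∂_2 are 1 so no torsion. So H_1 = 0.
rank ∂_2 = 5, rank ∂_3 = 0 ⇒ b_2 = 6 − 5 − 0 = 1. So H_2 = Z.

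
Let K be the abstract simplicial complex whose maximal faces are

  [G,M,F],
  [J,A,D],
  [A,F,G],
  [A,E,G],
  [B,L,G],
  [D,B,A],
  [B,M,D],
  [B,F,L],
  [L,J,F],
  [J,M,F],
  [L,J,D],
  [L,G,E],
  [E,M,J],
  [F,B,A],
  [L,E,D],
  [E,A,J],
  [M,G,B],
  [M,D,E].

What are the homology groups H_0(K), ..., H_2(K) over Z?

H_0 = Z,  H_1 = Z ⊕ Z/2,  H_2 = 0.

Order the vertices as A < B < D < E < F < G < J < L < M. Listing each simplex with vertices in this order, K has dimension 2 with simplices:

  0-simplices (9): A, B, D, E, F, G, J, L, M
  1-simplices (27): AB, AD, AE, AF, AG, AJ, BD, BF, BG, BL, BM, DE, DJ, DL, DM, EG, EJ, EL, EM, FG, FJ, FL, FM, GL, GM, JL, JM
  2-simplices (18): ABD, ABF, ADJ, AEG, AEJ, AFG, BDM, BFL, BGL, BGM, DEL, DEM, DJL, EGL, EJM, FGM, FJL, FJM

giving chain groups C_0 ≅ Z^9, C_1 ≅ Z^27, C_2 ≅ Z^18.

∂_1: C_1 → C_0 maps an edge to its endpoints' difference, ∂[p,q] = q − p. For instance
  ∂AJ = J − A.
The resulting 9×27 matrix has rank 8, and its Smith normal form has invariant factors (1,1,1,1,1,1,1,1).

∂_2: C_2 → C_1 sends each 2-simplex [p,q,r] to [q,r] − [p,r] + [p,q]. For instance
  ∂ADJ = DJ − AJ + AD,
  ∂EGL = GL − EL + EG.
The 27×18 boundary matrix has rank 18 and Smith normal form diag(1,1,1,1,1,1,1,1,1,1,1,1,1,1,1,1,1,2).

Now H_k = ker ∂_k / im ∂_{k+1}, so:

  H_0: rank C_0 − rank ∂_1 = 9 − 8 = 1, and the invariant factors of ∂_1 are all 1, so H_0 = Z.
  H_1: rank ker ∂_1 − rank ∂_2 = (27 − 8) − 18 = 1, and ∂_2 has invariant factor 2 > 1, so H_1 = Z ⊕ Z/2.
  H_2: rank ker ∂_2 − rank ∂_3 = (18 − 18) − 0 = 0, and there is no ∂_3, so H_2 = 0.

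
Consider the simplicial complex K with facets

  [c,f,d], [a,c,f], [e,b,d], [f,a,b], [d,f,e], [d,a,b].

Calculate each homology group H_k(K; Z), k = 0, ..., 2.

Fix the vertex order a < b < c < d < e < f and write every simplex with vertices in increasing order. Then dim K = 2 and the simplices of K are:

  0-simplices (6): a, b, c, d, e, f
  1-simplices (12): ab, ac, ad, af, bd, be, bf, cd, cf, de, df, ef
  2-simplices (6): abd, abf, acf, bde, cdf, def

giving chain groups C_0 ≅ Z^6, C_1 ≅ Z^12, C_2 ≅ Z^6.

Boundary ∂_1: C_1 → C_0 sends each edge [p,q] (with p < q) to q − p. For instance
  ∂bd = d − b.
The resulting 6×12 matrix has rank 5, and its Smith normal form has invariant factors (1,1,1,1,1).

Boundary ∂_2: C_2 → C_1 sends each 2-simplex [p,q,r] to [q,r] − [p,r] + [p,q]. For instance
  ∂abd = bd − ad + ab,
  ∂acf = cf − af + ac.
As a 12×6 matrix over Z this has rank 6, with invariant factors (1,1,1,1,1,1).

Now H_k = ker ∂_k / im ∂_{k+1}, so:

  H_0: rank C_0 − rank ∂_1 = 6 − 5 = 1, and the invariant factors of ∂_1 are all 1, so H_0 = Z.
  H_1: rank ker ∂_1 − rank ∂_2 = (12 − 5) − 6 = 1, and the invariant factors of ∂_2 are all 1, so H_1 = Z.
  H_2: rank ker ∂_2 − rank ∂_3 = (6 − 6) − 0 = 0, and there is no ∂_3, so H_2 = 0.

As a check, the Euler characteristic is 6 − 12 + 6 = 0, which agrees with 1 − 1 + 0 = 0.

H_0 = Z,  H_1 = Z,  H_2 = 0.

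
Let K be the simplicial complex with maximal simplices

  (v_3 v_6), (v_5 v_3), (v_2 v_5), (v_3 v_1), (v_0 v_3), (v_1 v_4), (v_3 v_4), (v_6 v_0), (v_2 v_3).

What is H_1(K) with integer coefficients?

H_1 = Z^3.

K has 7 vertices, 9 edges.
rank ∂_1 = 6, rank ∂_2 = 0 ⇒ b_1 = 9 − 6 − 0 = 3. So H_1 ≅ Z^3.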